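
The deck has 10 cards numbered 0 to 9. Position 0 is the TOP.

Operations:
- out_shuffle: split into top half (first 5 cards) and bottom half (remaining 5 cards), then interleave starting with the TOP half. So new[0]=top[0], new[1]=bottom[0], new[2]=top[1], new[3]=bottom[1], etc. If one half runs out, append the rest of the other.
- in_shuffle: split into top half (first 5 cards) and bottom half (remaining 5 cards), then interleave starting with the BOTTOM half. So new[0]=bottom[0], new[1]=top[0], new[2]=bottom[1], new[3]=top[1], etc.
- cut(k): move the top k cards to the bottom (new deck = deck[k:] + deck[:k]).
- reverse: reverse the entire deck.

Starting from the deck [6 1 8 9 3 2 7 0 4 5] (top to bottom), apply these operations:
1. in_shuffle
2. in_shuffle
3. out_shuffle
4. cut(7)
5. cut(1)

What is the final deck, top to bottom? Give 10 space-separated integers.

After op 1 (in_shuffle): [2 6 7 1 0 8 4 9 5 3]
After op 2 (in_shuffle): [8 2 4 6 9 7 5 1 3 0]
After op 3 (out_shuffle): [8 7 2 5 4 1 6 3 9 0]
After op 4 (cut(7)): [3 9 0 8 7 2 5 4 1 6]
After op 5 (cut(1)): [9 0 8 7 2 5 4 1 6 3]

Answer: 9 0 8 7 2 5 4 1 6 3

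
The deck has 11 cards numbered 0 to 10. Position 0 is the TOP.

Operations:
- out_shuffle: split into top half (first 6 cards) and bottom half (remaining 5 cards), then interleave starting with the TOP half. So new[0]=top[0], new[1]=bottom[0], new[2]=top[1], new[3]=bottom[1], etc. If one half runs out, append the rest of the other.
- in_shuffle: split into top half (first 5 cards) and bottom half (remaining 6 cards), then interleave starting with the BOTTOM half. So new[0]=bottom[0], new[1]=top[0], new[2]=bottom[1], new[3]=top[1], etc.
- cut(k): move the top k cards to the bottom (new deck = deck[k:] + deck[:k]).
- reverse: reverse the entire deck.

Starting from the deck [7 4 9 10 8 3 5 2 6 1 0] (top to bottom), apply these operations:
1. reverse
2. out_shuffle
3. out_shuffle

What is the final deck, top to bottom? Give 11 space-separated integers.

After op 1 (reverse): [0 1 6 2 5 3 8 10 9 4 7]
After op 2 (out_shuffle): [0 8 1 10 6 9 2 4 5 7 3]
After op 3 (out_shuffle): [0 2 8 4 1 5 10 7 6 3 9]

Answer: 0 2 8 4 1 5 10 7 6 3 9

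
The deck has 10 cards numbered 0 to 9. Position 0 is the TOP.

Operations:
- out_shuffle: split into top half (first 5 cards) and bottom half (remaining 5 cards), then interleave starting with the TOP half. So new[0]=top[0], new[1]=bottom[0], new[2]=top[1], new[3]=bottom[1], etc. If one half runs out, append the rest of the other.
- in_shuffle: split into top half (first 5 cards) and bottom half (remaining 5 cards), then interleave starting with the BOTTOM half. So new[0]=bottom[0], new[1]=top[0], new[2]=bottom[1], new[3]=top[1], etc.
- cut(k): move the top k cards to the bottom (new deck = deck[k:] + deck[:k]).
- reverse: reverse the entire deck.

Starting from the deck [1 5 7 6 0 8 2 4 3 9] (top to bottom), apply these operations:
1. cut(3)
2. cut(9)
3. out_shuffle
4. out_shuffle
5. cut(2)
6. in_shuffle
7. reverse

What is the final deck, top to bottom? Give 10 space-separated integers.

Answer: 3 9 1 7 6 5 8 0 4 2

Derivation:
After op 1 (cut(3)): [6 0 8 2 4 3 9 1 5 7]
After op 2 (cut(9)): [7 6 0 8 2 4 3 9 1 5]
After op 3 (out_shuffle): [7 4 6 3 0 9 8 1 2 5]
After op 4 (out_shuffle): [7 9 4 8 6 1 3 2 0 5]
After op 5 (cut(2)): [4 8 6 1 3 2 0 5 7 9]
After op 6 (in_shuffle): [2 4 0 8 5 6 7 1 9 3]
After op 7 (reverse): [3 9 1 7 6 5 8 0 4 2]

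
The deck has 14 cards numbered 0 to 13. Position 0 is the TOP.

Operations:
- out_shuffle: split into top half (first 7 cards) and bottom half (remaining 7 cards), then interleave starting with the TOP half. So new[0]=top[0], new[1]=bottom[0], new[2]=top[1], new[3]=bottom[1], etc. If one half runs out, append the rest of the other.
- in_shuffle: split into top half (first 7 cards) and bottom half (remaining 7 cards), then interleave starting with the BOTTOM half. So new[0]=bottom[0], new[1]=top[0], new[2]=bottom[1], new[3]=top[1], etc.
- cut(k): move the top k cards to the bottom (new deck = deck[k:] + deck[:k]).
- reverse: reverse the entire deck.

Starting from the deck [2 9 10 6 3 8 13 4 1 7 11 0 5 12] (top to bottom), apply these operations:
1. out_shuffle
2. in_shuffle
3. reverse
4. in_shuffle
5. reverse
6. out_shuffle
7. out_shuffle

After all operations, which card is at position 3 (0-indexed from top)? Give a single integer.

After op 1 (out_shuffle): [2 4 9 1 10 7 6 11 3 0 8 5 13 12]
After op 2 (in_shuffle): [11 2 3 4 0 9 8 1 5 10 13 7 12 6]
After op 3 (reverse): [6 12 7 13 10 5 1 8 9 0 4 3 2 11]
After op 4 (in_shuffle): [8 6 9 12 0 7 4 13 3 10 2 5 11 1]
After op 5 (reverse): [1 11 5 2 10 3 13 4 7 0 12 9 6 8]
After op 6 (out_shuffle): [1 4 11 7 5 0 2 12 10 9 3 6 13 8]
After op 7 (out_shuffle): [1 12 4 10 11 9 7 3 5 6 0 13 2 8]
Position 3: card 10.

Answer: 10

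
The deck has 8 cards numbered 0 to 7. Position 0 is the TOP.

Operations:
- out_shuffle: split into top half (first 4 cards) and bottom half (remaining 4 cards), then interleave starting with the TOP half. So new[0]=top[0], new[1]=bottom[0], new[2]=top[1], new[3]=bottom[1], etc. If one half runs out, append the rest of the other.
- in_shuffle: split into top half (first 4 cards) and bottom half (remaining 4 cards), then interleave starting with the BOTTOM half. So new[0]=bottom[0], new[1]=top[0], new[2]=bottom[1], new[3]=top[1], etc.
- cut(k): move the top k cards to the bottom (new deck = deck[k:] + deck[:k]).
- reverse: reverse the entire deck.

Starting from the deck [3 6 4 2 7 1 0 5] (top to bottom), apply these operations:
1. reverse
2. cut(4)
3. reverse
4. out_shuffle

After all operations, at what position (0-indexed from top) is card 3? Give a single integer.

Answer: 1

Derivation:
After op 1 (reverse): [5 0 1 7 2 4 6 3]
After op 2 (cut(4)): [2 4 6 3 5 0 1 7]
After op 3 (reverse): [7 1 0 5 3 6 4 2]
After op 4 (out_shuffle): [7 3 1 6 0 4 5 2]
Card 3 is at position 1.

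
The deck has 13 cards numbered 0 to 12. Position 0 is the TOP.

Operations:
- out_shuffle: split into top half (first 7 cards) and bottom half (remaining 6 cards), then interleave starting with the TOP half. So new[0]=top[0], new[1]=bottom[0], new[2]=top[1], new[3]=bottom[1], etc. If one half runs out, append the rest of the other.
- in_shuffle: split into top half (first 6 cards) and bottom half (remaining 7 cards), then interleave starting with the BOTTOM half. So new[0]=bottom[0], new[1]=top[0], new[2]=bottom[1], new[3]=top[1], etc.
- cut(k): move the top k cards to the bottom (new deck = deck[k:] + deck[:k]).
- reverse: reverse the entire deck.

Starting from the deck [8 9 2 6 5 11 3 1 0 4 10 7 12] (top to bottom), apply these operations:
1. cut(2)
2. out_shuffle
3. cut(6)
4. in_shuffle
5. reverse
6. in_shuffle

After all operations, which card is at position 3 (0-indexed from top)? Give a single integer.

After op 1 (cut(2)): [2 6 5 11 3 1 0 4 10 7 12 8 9]
After op 2 (out_shuffle): [2 4 6 10 5 7 11 12 3 8 1 9 0]
After op 3 (cut(6)): [11 12 3 8 1 9 0 2 4 6 10 5 7]
After op 4 (in_shuffle): [0 11 2 12 4 3 6 8 10 1 5 9 7]
After op 5 (reverse): [7 9 5 1 10 8 6 3 4 12 2 11 0]
After op 6 (in_shuffle): [6 7 3 9 4 5 12 1 2 10 11 8 0]
Position 3: card 9.

Answer: 9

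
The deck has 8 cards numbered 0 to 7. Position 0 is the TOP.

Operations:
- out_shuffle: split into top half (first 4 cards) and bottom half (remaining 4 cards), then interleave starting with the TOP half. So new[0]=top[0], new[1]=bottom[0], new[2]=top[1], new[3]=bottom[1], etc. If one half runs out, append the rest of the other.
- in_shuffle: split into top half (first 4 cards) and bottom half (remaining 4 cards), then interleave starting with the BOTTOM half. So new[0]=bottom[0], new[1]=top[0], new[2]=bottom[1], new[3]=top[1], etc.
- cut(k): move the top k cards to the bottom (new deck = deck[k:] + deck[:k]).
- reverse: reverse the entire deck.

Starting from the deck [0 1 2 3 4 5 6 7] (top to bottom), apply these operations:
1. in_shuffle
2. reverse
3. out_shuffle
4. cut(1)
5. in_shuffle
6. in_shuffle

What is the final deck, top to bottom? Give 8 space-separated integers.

Answer: 4 0 5 1 3 6 2 7

Derivation:
After op 1 (in_shuffle): [4 0 5 1 6 2 7 3]
After op 2 (reverse): [3 7 2 6 1 5 0 4]
After op 3 (out_shuffle): [3 1 7 5 2 0 6 4]
After op 4 (cut(1)): [1 7 5 2 0 6 4 3]
After op 5 (in_shuffle): [0 1 6 7 4 5 3 2]
After op 6 (in_shuffle): [4 0 5 1 3 6 2 7]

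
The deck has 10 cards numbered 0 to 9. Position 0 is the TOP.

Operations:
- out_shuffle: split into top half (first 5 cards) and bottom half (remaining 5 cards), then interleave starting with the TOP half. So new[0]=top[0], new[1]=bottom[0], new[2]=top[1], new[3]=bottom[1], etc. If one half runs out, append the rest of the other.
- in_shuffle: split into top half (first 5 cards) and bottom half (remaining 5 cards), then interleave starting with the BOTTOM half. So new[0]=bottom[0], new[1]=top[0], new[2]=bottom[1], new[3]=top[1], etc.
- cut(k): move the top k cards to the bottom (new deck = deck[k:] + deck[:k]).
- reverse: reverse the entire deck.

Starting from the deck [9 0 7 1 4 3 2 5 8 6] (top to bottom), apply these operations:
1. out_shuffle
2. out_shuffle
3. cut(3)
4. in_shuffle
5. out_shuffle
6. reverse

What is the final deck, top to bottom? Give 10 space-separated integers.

After op 1 (out_shuffle): [9 3 0 2 7 5 1 8 4 6]
After op 2 (out_shuffle): [9 5 3 1 0 8 2 4 7 6]
After op 3 (cut(3)): [1 0 8 2 4 7 6 9 5 3]
After op 4 (in_shuffle): [7 1 6 0 9 8 5 2 3 4]
After op 5 (out_shuffle): [7 8 1 5 6 2 0 3 9 4]
After op 6 (reverse): [4 9 3 0 2 6 5 1 8 7]

Answer: 4 9 3 0 2 6 5 1 8 7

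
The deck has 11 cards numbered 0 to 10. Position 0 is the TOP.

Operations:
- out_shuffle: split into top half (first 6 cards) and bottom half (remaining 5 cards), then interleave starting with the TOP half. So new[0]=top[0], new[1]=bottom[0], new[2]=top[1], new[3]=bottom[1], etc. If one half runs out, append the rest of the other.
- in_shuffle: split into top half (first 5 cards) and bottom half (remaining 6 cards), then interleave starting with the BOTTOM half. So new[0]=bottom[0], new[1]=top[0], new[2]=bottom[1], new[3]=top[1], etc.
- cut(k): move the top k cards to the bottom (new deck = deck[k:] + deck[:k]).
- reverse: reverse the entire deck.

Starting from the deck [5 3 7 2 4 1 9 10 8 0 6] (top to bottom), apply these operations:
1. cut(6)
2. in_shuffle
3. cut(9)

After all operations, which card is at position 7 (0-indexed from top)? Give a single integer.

After op 1 (cut(6)): [9 10 8 0 6 5 3 7 2 4 1]
After op 2 (in_shuffle): [5 9 3 10 7 8 2 0 4 6 1]
After op 3 (cut(9)): [6 1 5 9 3 10 7 8 2 0 4]
Position 7: card 8.

Answer: 8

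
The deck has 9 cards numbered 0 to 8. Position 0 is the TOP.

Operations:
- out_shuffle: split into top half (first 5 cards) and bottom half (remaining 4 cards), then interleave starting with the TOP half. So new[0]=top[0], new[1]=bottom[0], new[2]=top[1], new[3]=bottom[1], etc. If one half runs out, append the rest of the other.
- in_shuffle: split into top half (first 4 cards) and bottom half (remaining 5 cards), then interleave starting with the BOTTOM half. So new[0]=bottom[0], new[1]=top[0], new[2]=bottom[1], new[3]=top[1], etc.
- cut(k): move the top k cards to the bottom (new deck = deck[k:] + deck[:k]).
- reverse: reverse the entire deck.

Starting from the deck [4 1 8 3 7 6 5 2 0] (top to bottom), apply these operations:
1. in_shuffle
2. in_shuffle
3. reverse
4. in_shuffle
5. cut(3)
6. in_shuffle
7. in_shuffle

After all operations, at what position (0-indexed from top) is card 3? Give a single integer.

After op 1 (in_shuffle): [7 4 6 1 5 8 2 3 0]
After op 2 (in_shuffle): [5 7 8 4 2 6 3 1 0]
After op 3 (reverse): [0 1 3 6 2 4 8 7 5]
After op 4 (in_shuffle): [2 0 4 1 8 3 7 6 5]
After op 5 (cut(3)): [1 8 3 7 6 5 2 0 4]
After op 6 (in_shuffle): [6 1 5 8 2 3 0 7 4]
After op 7 (in_shuffle): [2 6 3 1 0 5 7 8 4]
Card 3 is at position 2.

Answer: 2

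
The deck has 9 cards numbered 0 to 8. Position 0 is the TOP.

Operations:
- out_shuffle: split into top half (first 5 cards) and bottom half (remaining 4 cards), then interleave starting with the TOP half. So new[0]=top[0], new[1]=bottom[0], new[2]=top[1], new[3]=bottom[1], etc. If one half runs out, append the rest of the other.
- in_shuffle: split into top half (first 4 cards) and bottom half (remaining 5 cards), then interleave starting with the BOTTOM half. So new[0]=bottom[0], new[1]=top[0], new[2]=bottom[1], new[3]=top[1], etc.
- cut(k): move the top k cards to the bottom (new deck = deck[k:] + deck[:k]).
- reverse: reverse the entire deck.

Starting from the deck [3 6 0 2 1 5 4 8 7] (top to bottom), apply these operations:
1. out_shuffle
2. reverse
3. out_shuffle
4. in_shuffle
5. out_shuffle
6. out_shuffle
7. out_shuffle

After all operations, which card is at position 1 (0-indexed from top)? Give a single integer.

After op 1 (out_shuffle): [3 5 6 4 0 8 2 7 1]
After op 2 (reverse): [1 7 2 8 0 4 6 5 3]
After op 3 (out_shuffle): [1 4 7 6 2 5 8 3 0]
After op 4 (in_shuffle): [2 1 5 4 8 7 3 6 0]
After op 5 (out_shuffle): [2 7 1 3 5 6 4 0 8]
After op 6 (out_shuffle): [2 6 7 4 1 0 3 8 5]
After op 7 (out_shuffle): [2 0 6 3 7 8 4 5 1]
Position 1: card 0.

Answer: 0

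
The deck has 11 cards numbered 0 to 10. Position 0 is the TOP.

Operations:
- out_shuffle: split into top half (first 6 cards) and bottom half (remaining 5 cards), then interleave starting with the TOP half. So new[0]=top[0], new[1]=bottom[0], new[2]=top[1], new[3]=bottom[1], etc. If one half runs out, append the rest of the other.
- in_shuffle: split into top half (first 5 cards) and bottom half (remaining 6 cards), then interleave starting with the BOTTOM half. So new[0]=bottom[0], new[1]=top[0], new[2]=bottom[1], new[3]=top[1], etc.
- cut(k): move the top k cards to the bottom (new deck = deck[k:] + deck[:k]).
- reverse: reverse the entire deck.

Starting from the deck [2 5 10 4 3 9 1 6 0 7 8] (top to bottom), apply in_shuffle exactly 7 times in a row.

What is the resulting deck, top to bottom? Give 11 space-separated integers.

Answer: 6 3 5 7 1 4 2 0 9 10 8

Derivation:
After op 1 (in_shuffle): [9 2 1 5 6 10 0 4 7 3 8]
After op 2 (in_shuffle): [10 9 0 2 4 1 7 5 3 6 8]
After op 3 (in_shuffle): [1 10 7 9 5 0 3 2 6 4 8]
After op 4 (in_shuffle): [0 1 3 10 2 7 6 9 4 5 8]
After op 5 (in_shuffle): [7 0 6 1 9 3 4 10 5 2 8]
After op 6 (in_shuffle): [3 7 4 0 10 6 5 1 2 9 8]
After op 7 (in_shuffle): [6 3 5 7 1 4 2 0 9 10 8]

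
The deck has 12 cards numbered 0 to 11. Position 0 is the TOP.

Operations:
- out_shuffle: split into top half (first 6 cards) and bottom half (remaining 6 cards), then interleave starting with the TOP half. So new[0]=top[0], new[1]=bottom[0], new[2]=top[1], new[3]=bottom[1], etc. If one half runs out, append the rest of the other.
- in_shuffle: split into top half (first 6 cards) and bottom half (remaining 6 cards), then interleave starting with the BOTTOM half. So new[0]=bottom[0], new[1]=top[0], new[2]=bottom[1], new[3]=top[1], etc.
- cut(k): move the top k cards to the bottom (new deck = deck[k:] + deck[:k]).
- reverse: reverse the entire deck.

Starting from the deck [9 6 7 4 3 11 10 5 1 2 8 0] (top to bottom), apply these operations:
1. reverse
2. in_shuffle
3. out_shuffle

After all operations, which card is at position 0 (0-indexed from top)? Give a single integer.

Answer: 11

Derivation:
After op 1 (reverse): [0 8 2 1 5 10 11 3 4 7 6 9]
After op 2 (in_shuffle): [11 0 3 8 4 2 7 1 6 5 9 10]
After op 3 (out_shuffle): [11 7 0 1 3 6 8 5 4 9 2 10]
Position 0: card 11.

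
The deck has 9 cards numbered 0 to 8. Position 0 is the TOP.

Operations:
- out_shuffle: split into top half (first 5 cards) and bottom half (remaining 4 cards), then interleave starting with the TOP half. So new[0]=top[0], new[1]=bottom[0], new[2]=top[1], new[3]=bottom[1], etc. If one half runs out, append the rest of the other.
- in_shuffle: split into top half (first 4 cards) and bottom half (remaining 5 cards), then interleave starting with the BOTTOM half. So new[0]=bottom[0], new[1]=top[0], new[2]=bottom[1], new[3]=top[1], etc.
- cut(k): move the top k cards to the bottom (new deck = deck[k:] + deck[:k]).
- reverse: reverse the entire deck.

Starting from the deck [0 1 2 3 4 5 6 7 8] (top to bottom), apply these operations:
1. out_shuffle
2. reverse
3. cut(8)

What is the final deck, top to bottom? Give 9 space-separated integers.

After op 1 (out_shuffle): [0 5 1 6 2 7 3 8 4]
After op 2 (reverse): [4 8 3 7 2 6 1 5 0]
After op 3 (cut(8)): [0 4 8 3 7 2 6 1 5]

Answer: 0 4 8 3 7 2 6 1 5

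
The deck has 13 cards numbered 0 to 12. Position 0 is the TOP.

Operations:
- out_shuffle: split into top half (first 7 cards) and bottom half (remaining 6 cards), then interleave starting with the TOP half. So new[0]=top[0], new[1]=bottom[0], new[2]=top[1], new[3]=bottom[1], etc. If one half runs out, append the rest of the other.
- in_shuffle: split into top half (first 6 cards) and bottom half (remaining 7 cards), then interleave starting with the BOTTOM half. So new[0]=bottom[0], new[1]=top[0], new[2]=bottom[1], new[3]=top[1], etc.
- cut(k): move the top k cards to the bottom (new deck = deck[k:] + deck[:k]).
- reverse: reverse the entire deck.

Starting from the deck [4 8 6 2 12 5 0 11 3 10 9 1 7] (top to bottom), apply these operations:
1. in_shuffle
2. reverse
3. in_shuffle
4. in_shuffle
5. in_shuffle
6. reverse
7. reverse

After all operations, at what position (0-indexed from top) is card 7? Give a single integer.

Answer: 7

Derivation:
After op 1 (in_shuffle): [0 4 11 8 3 6 10 2 9 12 1 5 7]
After op 2 (reverse): [7 5 1 12 9 2 10 6 3 8 11 4 0]
After op 3 (in_shuffle): [10 7 6 5 3 1 8 12 11 9 4 2 0]
After op 4 (in_shuffle): [8 10 12 7 11 6 9 5 4 3 2 1 0]
After op 5 (in_shuffle): [9 8 5 10 4 12 3 7 2 11 1 6 0]
After op 6 (reverse): [0 6 1 11 2 7 3 12 4 10 5 8 9]
After op 7 (reverse): [9 8 5 10 4 12 3 7 2 11 1 6 0]
Card 7 is at position 7.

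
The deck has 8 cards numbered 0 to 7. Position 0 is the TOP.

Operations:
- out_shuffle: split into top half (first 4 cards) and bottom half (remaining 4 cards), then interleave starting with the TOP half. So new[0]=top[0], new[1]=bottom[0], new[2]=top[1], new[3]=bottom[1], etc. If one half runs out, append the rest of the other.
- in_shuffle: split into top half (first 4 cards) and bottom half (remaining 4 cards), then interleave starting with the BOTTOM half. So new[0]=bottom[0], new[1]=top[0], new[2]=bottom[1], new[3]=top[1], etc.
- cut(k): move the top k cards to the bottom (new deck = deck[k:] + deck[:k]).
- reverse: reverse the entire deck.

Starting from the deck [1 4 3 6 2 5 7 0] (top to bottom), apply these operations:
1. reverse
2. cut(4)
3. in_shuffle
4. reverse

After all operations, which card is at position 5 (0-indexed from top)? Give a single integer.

After op 1 (reverse): [0 7 5 2 6 3 4 1]
After op 2 (cut(4)): [6 3 4 1 0 7 5 2]
After op 3 (in_shuffle): [0 6 7 3 5 4 2 1]
After op 4 (reverse): [1 2 4 5 3 7 6 0]
Position 5: card 7.

Answer: 7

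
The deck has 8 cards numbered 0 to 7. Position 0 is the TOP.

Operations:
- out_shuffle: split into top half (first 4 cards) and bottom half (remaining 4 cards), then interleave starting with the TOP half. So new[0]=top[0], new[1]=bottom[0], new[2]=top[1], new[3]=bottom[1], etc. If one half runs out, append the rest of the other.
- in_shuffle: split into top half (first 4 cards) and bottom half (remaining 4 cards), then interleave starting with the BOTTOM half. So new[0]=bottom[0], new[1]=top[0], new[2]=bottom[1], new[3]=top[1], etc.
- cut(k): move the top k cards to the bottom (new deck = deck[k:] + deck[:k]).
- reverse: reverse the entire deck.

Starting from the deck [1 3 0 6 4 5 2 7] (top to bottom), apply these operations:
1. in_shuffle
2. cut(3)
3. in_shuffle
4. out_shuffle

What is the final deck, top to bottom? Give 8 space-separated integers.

Answer: 6 1 3 0 4 5 2 7

Derivation:
After op 1 (in_shuffle): [4 1 5 3 2 0 7 6]
After op 2 (cut(3)): [3 2 0 7 6 4 1 5]
After op 3 (in_shuffle): [6 3 4 2 1 0 5 7]
After op 4 (out_shuffle): [6 1 3 0 4 5 2 7]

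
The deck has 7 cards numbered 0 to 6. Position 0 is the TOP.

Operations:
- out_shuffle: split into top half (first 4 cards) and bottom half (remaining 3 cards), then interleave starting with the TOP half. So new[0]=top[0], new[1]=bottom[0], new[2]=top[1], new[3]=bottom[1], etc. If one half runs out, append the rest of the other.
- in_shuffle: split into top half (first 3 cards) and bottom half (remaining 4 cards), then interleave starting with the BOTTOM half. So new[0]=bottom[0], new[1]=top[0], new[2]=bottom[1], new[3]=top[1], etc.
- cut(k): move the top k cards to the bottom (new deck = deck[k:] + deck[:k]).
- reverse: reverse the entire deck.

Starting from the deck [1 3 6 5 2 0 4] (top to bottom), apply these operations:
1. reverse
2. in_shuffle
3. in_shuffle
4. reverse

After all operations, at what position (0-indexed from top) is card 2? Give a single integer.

Answer: 2

Derivation:
After op 1 (reverse): [4 0 2 5 6 3 1]
After op 2 (in_shuffle): [5 4 6 0 3 2 1]
After op 3 (in_shuffle): [0 5 3 4 2 6 1]
After op 4 (reverse): [1 6 2 4 3 5 0]
Card 2 is at position 2.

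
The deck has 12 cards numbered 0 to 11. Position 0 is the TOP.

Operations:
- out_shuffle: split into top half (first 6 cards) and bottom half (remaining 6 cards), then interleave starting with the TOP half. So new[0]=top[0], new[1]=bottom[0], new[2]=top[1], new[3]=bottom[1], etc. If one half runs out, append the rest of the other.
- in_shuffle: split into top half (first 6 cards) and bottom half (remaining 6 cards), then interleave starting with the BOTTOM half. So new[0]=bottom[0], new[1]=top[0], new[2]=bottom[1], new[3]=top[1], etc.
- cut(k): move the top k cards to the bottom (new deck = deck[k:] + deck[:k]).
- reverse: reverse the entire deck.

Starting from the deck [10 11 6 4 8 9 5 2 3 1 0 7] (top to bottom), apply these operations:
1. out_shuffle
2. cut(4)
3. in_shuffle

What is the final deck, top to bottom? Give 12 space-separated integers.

After op 1 (out_shuffle): [10 5 11 2 6 3 4 1 8 0 9 7]
After op 2 (cut(4)): [6 3 4 1 8 0 9 7 10 5 11 2]
After op 3 (in_shuffle): [9 6 7 3 10 4 5 1 11 8 2 0]

Answer: 9 6 7 3 10 4 5 1 11 8 2 0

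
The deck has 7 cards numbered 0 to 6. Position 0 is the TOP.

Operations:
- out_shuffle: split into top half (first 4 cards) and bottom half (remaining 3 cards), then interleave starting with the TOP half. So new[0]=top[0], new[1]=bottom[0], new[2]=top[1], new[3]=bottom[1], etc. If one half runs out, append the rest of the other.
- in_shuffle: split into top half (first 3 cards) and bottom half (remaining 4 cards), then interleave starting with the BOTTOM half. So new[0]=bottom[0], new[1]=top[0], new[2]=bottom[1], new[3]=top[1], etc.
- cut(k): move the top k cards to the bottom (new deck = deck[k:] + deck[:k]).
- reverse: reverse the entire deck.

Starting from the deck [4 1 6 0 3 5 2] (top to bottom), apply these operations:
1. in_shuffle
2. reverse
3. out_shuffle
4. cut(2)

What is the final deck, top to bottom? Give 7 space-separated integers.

Answer: 6 4 5 0 1 2 3

Derivation:
After op 1 (in_shuffle): [0 4 3 1 5 6 2]
After op 2 (reverse): [2 6 5 1 3 4 0]
After op 3 (out_shuffle): [2 3 6 4 5 0 1]
After op 4 (cut(2)): [6 4 5 0 1 2 3]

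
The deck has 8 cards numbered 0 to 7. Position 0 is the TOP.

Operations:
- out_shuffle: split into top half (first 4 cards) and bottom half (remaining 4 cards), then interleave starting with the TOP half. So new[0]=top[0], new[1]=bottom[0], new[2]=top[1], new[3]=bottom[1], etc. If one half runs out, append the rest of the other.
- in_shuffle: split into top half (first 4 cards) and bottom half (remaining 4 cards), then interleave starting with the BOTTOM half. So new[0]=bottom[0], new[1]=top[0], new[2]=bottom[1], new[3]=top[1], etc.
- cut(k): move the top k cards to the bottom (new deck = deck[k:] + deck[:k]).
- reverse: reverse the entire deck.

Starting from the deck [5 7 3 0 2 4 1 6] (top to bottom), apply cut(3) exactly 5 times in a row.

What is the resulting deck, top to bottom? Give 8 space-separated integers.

Answer: 6 5 7 3 0 2 4 1

Derivation:
After op 1 (cut(3)): [0 2 4 1 6 5 7 3]
After op 2 (cut(3)): [1 6 5 7 3 0 2 4]
After op 3 (cut(3)): [7 3 0 2 4 1 6 5]
After op 4 (cut(3)): [2 4 1 6 5 7 3 0]
After op 5 (cut(3)): [6 5 7 3 0 2 4 1]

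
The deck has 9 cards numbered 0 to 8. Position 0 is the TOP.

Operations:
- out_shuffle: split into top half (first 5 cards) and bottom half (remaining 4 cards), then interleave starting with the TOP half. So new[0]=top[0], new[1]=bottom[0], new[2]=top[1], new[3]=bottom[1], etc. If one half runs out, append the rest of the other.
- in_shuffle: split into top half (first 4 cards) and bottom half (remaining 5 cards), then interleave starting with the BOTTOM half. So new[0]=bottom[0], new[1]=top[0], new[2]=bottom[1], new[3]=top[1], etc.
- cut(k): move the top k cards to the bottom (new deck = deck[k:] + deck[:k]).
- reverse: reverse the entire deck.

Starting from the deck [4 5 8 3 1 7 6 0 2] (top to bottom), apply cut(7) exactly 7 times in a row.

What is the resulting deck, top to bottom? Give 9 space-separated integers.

After op 1 (cut(7)): [0 2 4 5 8 3 1 7 6]
After op 2 (cut(7)): [7 6 0 2 4 5 8 3 1]
After op 3 (cut(7)): [3 1 7 6 0 2 4 5 8]
After op 4 (cut(7)): [5 8 3 1 7 6 0 2 4]
After op 5 (cut(7)): [2 4 5 8 3 1 7 6 0]
After op 6 (cut(7)): [6 0 2 4 5 8 3 1 7]
After op 7 (cut(7)): [1 7 6 0 2 4 5 8 3]

Answer: 1 7 6 0 2 4 5 8 3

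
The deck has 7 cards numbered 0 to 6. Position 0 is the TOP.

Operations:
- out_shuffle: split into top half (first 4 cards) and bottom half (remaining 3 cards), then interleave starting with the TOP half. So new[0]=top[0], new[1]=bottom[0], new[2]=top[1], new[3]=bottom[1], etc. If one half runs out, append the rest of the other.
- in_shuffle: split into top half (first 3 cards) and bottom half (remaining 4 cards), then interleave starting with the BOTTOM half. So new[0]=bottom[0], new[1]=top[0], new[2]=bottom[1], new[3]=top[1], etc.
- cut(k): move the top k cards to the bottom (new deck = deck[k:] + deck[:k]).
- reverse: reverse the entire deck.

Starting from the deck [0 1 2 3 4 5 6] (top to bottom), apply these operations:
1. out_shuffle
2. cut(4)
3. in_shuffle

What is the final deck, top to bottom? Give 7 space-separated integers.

After op 1 (out_shuffle): [0 4 1 5 2 6 3]
After op 2 (cut(4)): [2 6 3 0 4 1 5]
After op 3 (in_shuffle): [0 2 4 6 1 3 5]

Answer: 0 2 4 6 1 3 5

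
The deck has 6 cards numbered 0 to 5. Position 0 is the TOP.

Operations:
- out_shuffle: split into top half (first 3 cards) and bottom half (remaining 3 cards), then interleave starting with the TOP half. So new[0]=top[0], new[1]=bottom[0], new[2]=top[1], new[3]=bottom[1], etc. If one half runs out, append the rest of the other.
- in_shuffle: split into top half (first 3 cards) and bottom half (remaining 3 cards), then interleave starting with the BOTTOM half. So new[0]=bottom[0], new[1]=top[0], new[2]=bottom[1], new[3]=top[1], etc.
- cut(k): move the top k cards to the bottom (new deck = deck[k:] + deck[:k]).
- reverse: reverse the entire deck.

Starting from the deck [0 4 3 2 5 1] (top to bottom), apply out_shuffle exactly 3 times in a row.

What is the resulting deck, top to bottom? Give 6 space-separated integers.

After op 1 (out_shuffle): [0 2 4 5 3 1]
After op 2 (out_shuffle): [0 5 2 3 4 1]
After op 3 (out_shuffle): [0 3 5 4 2 1]

Answer: 0 3 5 4 2 1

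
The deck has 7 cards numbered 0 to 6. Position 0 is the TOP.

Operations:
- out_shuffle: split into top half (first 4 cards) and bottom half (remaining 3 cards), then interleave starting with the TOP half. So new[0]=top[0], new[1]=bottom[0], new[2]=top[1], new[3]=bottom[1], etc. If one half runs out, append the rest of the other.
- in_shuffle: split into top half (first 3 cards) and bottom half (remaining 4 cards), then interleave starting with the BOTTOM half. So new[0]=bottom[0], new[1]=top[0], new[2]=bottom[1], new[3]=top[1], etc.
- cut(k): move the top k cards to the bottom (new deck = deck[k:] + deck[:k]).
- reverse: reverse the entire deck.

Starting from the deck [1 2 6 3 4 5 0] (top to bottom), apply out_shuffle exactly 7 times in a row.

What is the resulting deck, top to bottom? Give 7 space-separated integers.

Answer: 1 4 2 5 6 0 3

Derivation:
After op 1 (out_shuffle): [1 4 2 5 6 0 3]
After op 2 (out_shuffle): [1 6 4 0 2 3 5]
After op 3 (out_shuffle): [1 2 6 3 4 5 0]
After op 4 (out_shuffle): [1 4 2 5 6 0 3]
After op 5 (out_shuffle): [1 6 4 0 2 3 5]
After op 6 (out_shuffle): [1 2 6 3 4 5 0]
After op 7 (out_shuffle): [1 4 2 5 6 0 3]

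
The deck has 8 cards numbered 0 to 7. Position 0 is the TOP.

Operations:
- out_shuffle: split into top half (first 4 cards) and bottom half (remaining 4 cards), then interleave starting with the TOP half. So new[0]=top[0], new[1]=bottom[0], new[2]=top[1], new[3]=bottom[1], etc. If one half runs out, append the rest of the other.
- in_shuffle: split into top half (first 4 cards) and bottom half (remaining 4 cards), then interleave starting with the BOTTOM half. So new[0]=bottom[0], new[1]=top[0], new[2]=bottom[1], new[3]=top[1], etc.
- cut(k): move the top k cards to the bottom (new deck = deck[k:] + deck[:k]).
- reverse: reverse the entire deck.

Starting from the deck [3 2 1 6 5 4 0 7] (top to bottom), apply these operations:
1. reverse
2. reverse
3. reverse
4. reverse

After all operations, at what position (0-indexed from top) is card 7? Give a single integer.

After op 1 (reverse): [7 0 4 5 6 1 2 3]
After op 2 (reverse): [3 2 1 6 5 4 0 7]
After op 3 (reverse): [7 0 4 5 6 1 2 3]
After op 4 (reverse): [3 2 1 6 5 4 0 7]
Card 7 is at position 7.

Answer: 7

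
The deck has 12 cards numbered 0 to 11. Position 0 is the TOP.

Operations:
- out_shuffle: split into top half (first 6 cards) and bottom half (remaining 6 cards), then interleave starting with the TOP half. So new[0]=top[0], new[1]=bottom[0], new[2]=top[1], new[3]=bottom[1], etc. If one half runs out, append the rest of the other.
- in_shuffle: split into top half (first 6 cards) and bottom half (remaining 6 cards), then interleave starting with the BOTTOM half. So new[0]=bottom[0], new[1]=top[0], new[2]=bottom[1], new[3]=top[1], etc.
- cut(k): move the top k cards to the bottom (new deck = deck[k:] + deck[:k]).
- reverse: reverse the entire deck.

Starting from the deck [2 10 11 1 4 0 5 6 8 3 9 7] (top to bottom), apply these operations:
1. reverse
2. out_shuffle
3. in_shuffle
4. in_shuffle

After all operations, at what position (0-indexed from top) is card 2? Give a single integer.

Answer: 8

Derivation:
After op 1 (reverse): [7 9 3 8 6 5 0 4 1 11 10 2]
After op 2 (out_shuffle): [7 0 9 4 3 1 8 11 6 10 5 2]
After op 3 (in_shuffle): [8 7 11 0 6 9 10 4 5 3 2 1]
After op 4 (in_shuffle): [10 8 4 7 5 11 3 0 2 6 1 9]
Card 2 is at position 8.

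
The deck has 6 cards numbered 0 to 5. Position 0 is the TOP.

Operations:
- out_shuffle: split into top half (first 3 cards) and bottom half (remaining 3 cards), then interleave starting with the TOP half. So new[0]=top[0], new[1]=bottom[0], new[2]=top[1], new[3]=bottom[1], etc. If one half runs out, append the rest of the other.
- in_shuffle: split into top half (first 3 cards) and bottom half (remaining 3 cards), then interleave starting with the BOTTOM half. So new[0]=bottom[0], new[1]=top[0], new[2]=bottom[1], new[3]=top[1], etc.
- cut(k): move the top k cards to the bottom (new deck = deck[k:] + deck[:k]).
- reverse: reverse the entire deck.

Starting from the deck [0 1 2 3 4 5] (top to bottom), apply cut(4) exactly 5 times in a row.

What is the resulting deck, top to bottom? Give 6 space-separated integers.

After op 1 (cut(4)): [4 5 0 1 2 3]
After op 2 (cut(4)): [2 3 4 5 0 1]
After op 3 (cut(4)): [0 1 2 3 4 5]
After op 4 (cut(4)): [4 5 0 1 2 3]
After op 5 (cut(4)): [2 3 4 5 0 1]

Answer: 2 3 4 5 0 1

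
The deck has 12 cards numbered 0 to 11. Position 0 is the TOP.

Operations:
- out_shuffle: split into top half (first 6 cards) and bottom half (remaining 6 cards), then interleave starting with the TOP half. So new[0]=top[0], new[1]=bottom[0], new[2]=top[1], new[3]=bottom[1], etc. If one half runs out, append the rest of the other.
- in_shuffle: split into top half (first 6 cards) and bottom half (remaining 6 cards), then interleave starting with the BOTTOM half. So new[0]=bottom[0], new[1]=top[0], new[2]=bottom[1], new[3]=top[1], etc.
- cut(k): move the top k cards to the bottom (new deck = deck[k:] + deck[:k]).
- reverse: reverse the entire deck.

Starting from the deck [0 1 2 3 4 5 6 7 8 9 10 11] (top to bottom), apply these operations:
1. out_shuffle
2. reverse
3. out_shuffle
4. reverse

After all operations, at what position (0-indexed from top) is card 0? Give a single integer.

After op 1 (out_shuffle): [0 6 1 7 2 8 3 9 4 10 5 11]
After op 2 (reverse): [11 5 10 4 9 3 8 2 7 1 6 0]
After op 3 (out_shuffle): [11 8 5 2 10 7 4 1 9 6 3 0]
After op 4 (reverse): [0 3 6 9 1 4 7 10 2 5 8 11]
Card 0 is at position 0.

Answer: 0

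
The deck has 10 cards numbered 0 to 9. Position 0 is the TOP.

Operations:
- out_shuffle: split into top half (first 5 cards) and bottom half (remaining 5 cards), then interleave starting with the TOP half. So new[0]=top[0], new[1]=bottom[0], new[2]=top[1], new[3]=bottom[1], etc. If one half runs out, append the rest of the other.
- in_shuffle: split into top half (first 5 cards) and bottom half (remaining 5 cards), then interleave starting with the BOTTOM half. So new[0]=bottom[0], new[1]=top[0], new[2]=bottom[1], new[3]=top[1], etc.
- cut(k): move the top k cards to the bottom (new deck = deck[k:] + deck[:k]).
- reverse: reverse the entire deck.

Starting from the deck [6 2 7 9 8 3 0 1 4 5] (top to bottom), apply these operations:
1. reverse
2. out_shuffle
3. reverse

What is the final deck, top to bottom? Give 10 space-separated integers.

After op 1 (reverse): [5 4 1 0 3 8 9 7 2 6]
After op 2 (out_shuffle): [5 8 4 9 1 7 0 2 3 6]
After op 3 (reverse): [6 3 2 0 7 1 9 4 8 5]

Answer: 6 3 2 0 7 1 9 4 8 5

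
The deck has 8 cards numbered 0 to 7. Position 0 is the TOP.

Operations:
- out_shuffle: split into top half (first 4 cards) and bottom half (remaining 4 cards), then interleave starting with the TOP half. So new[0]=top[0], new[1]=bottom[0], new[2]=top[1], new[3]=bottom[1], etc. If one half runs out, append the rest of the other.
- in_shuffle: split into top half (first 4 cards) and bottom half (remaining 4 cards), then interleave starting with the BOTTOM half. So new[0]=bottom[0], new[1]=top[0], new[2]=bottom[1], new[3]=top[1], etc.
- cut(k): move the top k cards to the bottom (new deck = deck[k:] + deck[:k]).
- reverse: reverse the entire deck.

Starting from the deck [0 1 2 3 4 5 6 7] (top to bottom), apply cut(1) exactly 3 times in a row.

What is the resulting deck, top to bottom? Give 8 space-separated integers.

After op 1 (cut(1)): [1 2 3 4 5 6 7 0]
After op 2 (cut(1)): [2 3 4 5 6 7 0 1]
After op 3 (cut(1)): [3 4 5 6 7 0 1 2]

Answer: 3 4 5 6 7 0 1 2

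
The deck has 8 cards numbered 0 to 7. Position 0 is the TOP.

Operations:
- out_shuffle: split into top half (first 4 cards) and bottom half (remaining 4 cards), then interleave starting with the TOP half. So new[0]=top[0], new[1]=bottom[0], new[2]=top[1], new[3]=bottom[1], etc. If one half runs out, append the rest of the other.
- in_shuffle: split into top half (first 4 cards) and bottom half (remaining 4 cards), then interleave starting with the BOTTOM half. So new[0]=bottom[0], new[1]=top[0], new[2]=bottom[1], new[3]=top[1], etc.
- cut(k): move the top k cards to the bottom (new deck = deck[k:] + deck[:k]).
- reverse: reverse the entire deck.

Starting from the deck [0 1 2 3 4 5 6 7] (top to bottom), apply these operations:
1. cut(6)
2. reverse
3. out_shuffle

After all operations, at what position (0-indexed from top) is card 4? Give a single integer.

After op 1 (cut(6)): [6 7 0 1 2 3 4 5]
After op 2 (reverse): [5 4 3 2 1 0 7 6]
After op 3 (out_shuffle): [5 1 4 0 3 7 2 6]
Card 4 is at position 2.

Answer: 2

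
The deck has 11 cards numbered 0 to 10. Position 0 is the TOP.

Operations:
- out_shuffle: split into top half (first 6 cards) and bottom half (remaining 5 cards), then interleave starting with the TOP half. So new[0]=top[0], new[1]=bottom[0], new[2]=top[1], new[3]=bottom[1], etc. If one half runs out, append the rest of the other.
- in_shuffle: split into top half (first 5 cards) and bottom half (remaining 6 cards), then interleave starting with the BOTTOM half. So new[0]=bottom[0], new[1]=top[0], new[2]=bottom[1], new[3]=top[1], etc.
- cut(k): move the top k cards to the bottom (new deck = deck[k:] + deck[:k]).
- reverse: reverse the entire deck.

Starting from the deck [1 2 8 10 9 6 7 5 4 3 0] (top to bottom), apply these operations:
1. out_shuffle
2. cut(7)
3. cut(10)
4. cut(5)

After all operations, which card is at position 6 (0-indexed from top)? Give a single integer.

Answer: 10

Derivation:
After op 1 (out_shuffle): [1 7 2 5 8 4 10 3 9 0 6]
After op 2 (cut(7)): [3 9 0 6 1 7 2 5 8 4 10]
After op 3 (cut(10)): [10 3 9 0 6 1 7 2 5 8 4]
After op 4 (cut(5)): [1 7 2 5 8 4 10 3 9 0 6]
Position 6: card 10.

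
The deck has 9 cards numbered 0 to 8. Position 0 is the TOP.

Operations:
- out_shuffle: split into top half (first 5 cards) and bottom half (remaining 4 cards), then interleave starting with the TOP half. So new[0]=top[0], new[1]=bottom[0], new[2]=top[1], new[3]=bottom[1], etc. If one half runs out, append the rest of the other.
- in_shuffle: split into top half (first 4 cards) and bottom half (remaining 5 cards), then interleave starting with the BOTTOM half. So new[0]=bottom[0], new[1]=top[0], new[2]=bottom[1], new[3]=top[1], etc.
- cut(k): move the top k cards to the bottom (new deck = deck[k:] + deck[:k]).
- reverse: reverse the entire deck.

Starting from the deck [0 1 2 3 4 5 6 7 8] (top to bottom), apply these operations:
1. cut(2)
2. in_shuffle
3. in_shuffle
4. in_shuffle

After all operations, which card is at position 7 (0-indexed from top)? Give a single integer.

After op 1 (cut(2)): [2 3 4 5 6 7 8 0 1]
After op 2 (in_shuffle): [6 2 7 3 8 4 0 5 1]
After op 3 (in_shuffle): [8 6 4 2 0 7 5 3 1]
After op 4 (in_shuffle): [0 8 7 6 5 4 3 2 1]
Position 7: card 2.

Answer: 2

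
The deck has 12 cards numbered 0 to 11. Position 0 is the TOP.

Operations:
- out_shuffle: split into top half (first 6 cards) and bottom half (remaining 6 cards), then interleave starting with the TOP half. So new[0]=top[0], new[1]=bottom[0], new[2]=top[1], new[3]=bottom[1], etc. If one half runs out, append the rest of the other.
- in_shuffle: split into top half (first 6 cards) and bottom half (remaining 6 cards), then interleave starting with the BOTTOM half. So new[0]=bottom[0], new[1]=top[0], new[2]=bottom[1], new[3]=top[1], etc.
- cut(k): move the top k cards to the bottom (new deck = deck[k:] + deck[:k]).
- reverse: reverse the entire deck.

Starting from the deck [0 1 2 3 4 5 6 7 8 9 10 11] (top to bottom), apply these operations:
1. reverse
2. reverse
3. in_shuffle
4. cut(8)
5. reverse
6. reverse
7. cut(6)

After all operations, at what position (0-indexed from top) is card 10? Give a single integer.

Answer: 6

Derivation:
After op 1 (reverse): [11 10 9 8 7 6 5 4 3 2 1 0]
After op 2 (reverse): [0 1 2 3 4 5 6 7 8 9 10 11]
After op 3 (in_shuffle): [6 0 7 1 8 2 9 3 10 4 11 5]
After op 4 (cut(8)): [10 4 11 5 6 0 7 1 8 2 9 3]
After op 5 (reverse): [3 9 2 8 1 7 0 6 5 11 4 10]
After op 6 (reverse): [10 4 11 5 6 0 7 1 8 2 9 3]
After op 7 (cut(6)): [7 1 8 2 9 3 10 4 11 5 6 0]
Card 10 is at position 6.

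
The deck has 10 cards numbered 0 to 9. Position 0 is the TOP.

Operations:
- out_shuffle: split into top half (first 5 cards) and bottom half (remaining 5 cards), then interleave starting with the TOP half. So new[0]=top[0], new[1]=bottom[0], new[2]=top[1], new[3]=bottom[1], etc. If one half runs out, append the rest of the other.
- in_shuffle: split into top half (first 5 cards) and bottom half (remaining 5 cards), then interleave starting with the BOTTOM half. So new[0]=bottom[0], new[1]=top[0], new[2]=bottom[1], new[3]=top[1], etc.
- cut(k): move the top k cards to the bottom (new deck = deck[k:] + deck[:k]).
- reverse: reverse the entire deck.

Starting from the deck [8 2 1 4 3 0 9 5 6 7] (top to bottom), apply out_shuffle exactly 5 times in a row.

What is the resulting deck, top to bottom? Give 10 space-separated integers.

Answer: 8 1 3 9 6 2 4 0 5 7

Derivation:
After op 1 (out_shuffle): [8 0 2 9 1 5 4 6 3 7]
After op 2 (out_shuffle): [8 5 0 4 2 6 9 3 1 7]
After op 3 (out_shuffle): [8 6 5 9 0 3 4 1 2 7]
After op 4 (out_shuffle): [8 3 6 4 5 1 9 2 0 7]
After op 5 (out_shuffle): [8 1 3 9 6 2 4 0 5 7]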